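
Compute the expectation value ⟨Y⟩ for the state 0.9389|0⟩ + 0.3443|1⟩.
0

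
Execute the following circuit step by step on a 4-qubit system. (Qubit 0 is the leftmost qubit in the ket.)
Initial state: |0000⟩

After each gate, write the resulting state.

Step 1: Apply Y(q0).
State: i|1000⟩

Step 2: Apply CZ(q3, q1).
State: i|1000⟩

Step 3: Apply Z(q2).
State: i|1000⟩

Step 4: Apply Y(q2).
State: -|1010⟩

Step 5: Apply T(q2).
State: (-1/√2 - (1/√2)i)|1010⟩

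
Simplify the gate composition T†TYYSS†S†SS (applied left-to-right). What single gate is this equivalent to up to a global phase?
S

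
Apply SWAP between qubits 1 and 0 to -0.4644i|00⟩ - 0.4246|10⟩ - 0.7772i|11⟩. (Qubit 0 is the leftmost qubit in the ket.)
-0.4644i|00⟩ - 0.4246|01⟩ - 0.7772i|11⟩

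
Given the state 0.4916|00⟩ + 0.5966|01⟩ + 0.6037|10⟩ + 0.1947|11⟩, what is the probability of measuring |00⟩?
0.2417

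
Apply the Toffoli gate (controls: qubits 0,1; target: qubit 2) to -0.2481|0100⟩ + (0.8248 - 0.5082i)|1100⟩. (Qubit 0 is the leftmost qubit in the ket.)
-0.2481|0100⟩ + (0.8248 - 0.5082i)|1110⟩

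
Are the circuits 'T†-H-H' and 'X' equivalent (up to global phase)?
No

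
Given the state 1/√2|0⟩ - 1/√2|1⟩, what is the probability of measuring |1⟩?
1/2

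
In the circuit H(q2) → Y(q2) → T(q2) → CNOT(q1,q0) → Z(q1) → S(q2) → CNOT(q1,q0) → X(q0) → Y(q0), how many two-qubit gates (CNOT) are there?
2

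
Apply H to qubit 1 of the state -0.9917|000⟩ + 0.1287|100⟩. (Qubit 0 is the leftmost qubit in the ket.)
-0.7012|000⟩ - 0.7012|010⟩ + 0.091|100⟩ + 0.091|110⟩

H on qubit 1 mixes each pair of kets that differ only in qubit 1: amplitudes (a, b) of (|…0…⟩, |…1…⟩) become ((a + b)/√2, (a − b)/√2). Kets absent from the input have amplitude 0.
(|000⟩, |010⟩): (a, b) = (-0.9917, 0) → (-0.7012, -0.7012)
(|100⟩, |110⟩): (a, b) = (0.1287, 0) → (0.091, 0.091)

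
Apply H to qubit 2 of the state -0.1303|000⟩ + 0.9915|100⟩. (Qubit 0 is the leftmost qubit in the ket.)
-0.09214|000⟩ - 0.09214|001⟩ + 0.7011|100⟩ + 0.7011|101⟩

H on qubit 2 mixes each pair of kets that differ only in qubit 2: amplitudes (a, b) of (|…0…⟩, |…1…⟩) become ((a + b)/√2, (a − b)/√2). Kets absent from the input have amplitude 0.
(|000⟩, |001⟩): (a, b) = (-0.1303, 0) → (-0.09214, -0.09214)
(|100⟩, |101⟩): (a, b) = (0.9915, 0) → (0.7011, 0.7011)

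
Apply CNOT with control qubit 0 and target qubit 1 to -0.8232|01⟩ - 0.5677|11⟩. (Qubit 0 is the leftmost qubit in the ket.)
-0.8232|01⟩ - 0.5677|10⟩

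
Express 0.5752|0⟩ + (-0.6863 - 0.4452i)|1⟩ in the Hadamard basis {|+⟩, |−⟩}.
(-0.07856 - 0.3148i)|+⟩ + (0.892 + 0.3148i)|−⟩

With |ψ⟩ = α|0⟩ + β|1⟩, the Hadamard-basis coefficients are ⟨+|ψ⟩ = (α + β)/√2 and ⟨−|ψ⟩ = (α − β)/√2.
Here α = 0.5752, β = (-0.6863 - 0.4452i): (α + β)/√2 = (-0.07856 - 0.3148i), (α − β)/√2 = (0.892 + 0.3148i).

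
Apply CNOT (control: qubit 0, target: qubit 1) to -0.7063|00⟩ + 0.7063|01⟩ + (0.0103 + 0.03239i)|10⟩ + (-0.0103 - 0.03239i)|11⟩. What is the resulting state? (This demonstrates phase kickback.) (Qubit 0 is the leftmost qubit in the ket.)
-0.7063|00⟩ + 0.7063|01⟩ + (-0.0103 - 0.03239i)|10⟩ + (0.0103 + 0.03239i)|11⟩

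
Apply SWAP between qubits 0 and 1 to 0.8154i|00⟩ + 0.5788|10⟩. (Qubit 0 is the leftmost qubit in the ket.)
0.8154i|00⟩ + 0.5788|01⟩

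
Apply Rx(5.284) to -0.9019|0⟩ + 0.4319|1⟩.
(0.7917 - 0.2069i)|0⟩ + (-0.3791 + 0.4321i)|1⟩

Rx(5.284) = [[cos(θ/2), −i·sin(θ/2)], [−i·sin(θ/2), cos(θ/2)]]; θ = 5.284, cos(θ/2) ≈ -0.877778, sin(θ/2) ≈ 0.479068.
With a = amp(|0⟩) = -0.9019 and b = amp(|1⟩) = 0.4319:
new amp(|0⟩) = (-0.877778)·a + (-0.479068i)·b = (0.7917 - 0.2069i)
new amp(|1⟩) = (-0.479068i)·a + (-0.877778)·b = (-0.3791 + 0.4321i)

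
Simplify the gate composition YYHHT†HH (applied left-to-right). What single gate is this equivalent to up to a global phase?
T†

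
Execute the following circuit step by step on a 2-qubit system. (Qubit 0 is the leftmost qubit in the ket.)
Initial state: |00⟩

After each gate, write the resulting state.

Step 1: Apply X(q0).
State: |10⟩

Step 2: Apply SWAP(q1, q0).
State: |01⟩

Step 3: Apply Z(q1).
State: -|01⟩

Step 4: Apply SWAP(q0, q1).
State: -|10⟩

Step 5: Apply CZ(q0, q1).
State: -|10⟩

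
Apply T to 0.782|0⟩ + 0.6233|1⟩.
0.782|0⟩ + (0.4407 + 0.4407i)|1⟩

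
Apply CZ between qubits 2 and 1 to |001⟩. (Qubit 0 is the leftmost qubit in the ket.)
|001⟩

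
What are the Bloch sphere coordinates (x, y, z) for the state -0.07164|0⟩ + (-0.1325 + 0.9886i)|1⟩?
(0.01898, -0.1416, -0.9898)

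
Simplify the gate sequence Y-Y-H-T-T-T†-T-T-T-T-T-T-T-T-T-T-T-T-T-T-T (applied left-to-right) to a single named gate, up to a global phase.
H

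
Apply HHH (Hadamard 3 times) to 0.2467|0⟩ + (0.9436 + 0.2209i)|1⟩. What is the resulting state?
(0.8417 + 0.1562i)|0⟩ + (-0.4928 - 0.1562i)|1⟩

H² = I, so H^3 = H: a single Hadamard. With (a, b) = (0.2467, (0.9436 + 0.2209i)), H gives ((a + b)/√2, (a − b)/√2) = ((0.8417 + 0.1562i), (-0.4928 - 0.1562i)).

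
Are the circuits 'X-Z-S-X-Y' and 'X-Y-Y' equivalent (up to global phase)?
No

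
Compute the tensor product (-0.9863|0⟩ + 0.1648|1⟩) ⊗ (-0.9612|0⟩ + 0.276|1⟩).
0.948|00⟩ - 0.2722|01⟩ - 0.1584|10⟩ + 0.04548|11⟩

amp(|b₁b₂…⟩) = product of the factor amplitudes for bits b₁, b₂, …; only kets whose every factor amplitude is nonzero survive.
|00⟩: (-0.9863)(-0.9612) = 0.948
|01⟩: (-0.9863)(0.276) = -0.2722
|10⟩: (0.1648)(-0.9612) = -0.1584
|11⟩: (0.1648)(0.276) = 0.04548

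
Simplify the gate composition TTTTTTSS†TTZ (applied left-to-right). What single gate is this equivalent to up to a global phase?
Z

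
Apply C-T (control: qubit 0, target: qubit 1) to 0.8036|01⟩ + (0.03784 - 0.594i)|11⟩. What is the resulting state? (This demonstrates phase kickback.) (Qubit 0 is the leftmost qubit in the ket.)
0.8036|01⟩ + (0.4468 - 0.3933i)|11⟩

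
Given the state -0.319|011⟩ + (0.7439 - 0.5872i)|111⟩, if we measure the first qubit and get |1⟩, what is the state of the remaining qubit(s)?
(0.7849 - 0.6196i)|11⟩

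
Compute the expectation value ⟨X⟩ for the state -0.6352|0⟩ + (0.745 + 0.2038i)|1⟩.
-0.9464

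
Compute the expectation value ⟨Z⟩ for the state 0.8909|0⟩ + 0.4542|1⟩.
0.5874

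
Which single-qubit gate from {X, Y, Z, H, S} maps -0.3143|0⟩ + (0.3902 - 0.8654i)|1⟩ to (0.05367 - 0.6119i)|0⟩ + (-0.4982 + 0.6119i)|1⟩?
H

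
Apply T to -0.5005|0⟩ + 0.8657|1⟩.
-0.5005|0⟩ + (0.6121 + 0.6121i)|1⟩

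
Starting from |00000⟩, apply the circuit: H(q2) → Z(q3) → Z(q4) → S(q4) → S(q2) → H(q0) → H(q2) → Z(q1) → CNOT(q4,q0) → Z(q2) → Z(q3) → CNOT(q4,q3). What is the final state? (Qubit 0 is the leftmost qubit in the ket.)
(1/√8 + (1/√8)i)|00000⟩ + (-1/√8 + (1/√8)i)|00100⟩ + (1/√8 + (1/√8)i)|10000⟩ + (-1/√8 + (1/√8)i)|10100⟩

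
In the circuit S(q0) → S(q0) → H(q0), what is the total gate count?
3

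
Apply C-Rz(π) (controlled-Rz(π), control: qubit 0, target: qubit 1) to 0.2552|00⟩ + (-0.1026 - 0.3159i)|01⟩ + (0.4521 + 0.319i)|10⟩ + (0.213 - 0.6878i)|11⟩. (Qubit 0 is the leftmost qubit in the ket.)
0.2552|00⟩ + (-0.1026 - 0.3159i)|01⟩ + (0.319 - 0.4521i)|10⟩ + (0.6878 + 0.213i)|11⟩

C-Rz(π) leaves the control-|0⟩ kets |00⟩, |01⟩ unchanged and applies Rz(π) to qubit 1 on the control-|1⟩ pair (|10⟩, |11⟩).
Rz(π) = [[e^(−iθ/2), 0], [0, e^(iθ/2)]] with e^(±iθ/2) = cos(θ/2) ± i·sin(θ/2); θ = π, cos(θ/2) ≈ 0, sin(θ/2) ≈ 1.
With a = amp(|10⟩) = (0.4521 + 0.319i) and b = amp(|11⟩) = (0.213 - 0.6878i):
new amp(|10⟩) = (-i)·a = (0.319 - 0.4521i)
new amp(|11⟩) = (i)·b = (0.6878 + 0.213i)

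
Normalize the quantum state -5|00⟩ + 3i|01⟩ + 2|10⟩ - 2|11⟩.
-0.7715|00⟩ + 0.4629i|01⟩ + 0.3086|10⟩ - 0.3086|11⟩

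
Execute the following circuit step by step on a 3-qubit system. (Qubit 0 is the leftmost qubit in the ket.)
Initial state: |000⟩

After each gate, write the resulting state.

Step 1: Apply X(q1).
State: |010⟩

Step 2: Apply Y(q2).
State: i|011⟩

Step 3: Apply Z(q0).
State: i|011⟩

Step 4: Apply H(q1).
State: (1/√2)i|001⟩ - (1/√2)i|011⟩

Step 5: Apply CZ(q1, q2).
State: (1/√2)i|001⟩ + (1/√2)i|011⟩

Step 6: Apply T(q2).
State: (-1/2 + (1/2)i)|001⟩ + (-1/2 + (1/2)i)|011⟩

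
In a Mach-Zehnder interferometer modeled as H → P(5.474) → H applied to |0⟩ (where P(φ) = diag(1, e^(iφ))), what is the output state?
(0.845 - 0.3619i)|0⟩ + (0.155 + 0.3619i)|1⟩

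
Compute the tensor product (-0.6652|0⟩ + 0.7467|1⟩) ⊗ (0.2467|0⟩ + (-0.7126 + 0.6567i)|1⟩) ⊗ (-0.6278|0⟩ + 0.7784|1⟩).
0.103|000⟩ - 0.1277|001⟩ + (-0.2976 + 0.2742i)|010⟩ + (0.369 - 0.34i)|011⟩ - 0.1156|100⟩ + 0.1434|101⟩ + (0.3341 - 0.3078i)|110⟩ + (-0.4142 + 0.3817i)|111⟩

amp(|b₁b₂…⟩) = product of the factor amplitudes for bits b₁, b₂, …; only kets whose every factor amplitude is nonzero survive.
|000⟩: (-0.6652)(0.2467)(-0.6278) = 0.103
|001⟩: (-0.6652)(0.2467)(0.7784) = -0.1277
|010⟩: (-0.6652)(-0.7126 + 0.6567i)(-0.6278) = (-0.2976 + 0.2742i)
|011⟩: (-0.6652)(-0.7126 + 0.6567i)(0.7784) = (0.369 - 0.34i)
|100⟩: (0.7467)(0.2467)(-0.6278) = -0.1156
|101⟩: (0.7467)(0.2467)(0.7784) = 0.1434
|110⟩: (0.7467)(-0.7126 + 0.6567i)(-0.6278) = (0.3341 - 0.3078i)
|111⟩: (0.7467)(-0.7126 + 0.6567i)(0.7784) = (-0.4142 + 0.3817i)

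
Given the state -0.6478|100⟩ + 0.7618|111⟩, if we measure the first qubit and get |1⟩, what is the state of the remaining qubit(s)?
-0.6478|00⟩ + 0.7618|11⟩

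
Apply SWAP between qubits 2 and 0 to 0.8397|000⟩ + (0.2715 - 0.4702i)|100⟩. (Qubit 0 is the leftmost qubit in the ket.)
0.8397|000⟩ + (0.2715 - 0.4702i)|001⟩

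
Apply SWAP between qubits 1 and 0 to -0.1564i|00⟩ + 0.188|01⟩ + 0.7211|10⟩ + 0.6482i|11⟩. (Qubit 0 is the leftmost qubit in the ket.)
-0.1564i|00⟩ + 0.7211|01⟩ + 0.188|10⟩ + 0.6482i|11⟩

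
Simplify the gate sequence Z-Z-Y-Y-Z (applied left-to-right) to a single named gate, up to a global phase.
Z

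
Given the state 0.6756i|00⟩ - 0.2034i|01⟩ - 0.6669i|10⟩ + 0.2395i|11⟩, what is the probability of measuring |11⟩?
0.05736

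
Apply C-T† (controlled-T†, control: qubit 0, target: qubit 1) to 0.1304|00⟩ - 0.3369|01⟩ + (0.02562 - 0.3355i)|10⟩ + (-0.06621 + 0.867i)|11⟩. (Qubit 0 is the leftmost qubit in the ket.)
0.1304|00⟩ - 0.3369|01⟩ + (0.02562 - 0.3355i)|10⟩ + (0.5662 + 0.6599i)|11⟩

C-T† leaves the control-|0⟩ kets |00⟩, |01⟩ unchanged and applies T† to qubit 1 on the control-|1⟩ pair (|10⟩, |11⟩).
T† = [[1, 0], [0, (1/√2 - (1/√2)i)]].
With a = amp(|10⟩) = (0.02562 - 0.3355i) and b = amp(|11⟩) = (-0.06621 + 0.867i):
new amp(|10⟩) = (1)·a = (0.02562 - 0.3355i)
new amp(|11⟩) = (1/√2 - (1/√2)i)·b = (0.5662 + 0.6599i)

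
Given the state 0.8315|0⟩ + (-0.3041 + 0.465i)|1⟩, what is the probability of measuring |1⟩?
0.3087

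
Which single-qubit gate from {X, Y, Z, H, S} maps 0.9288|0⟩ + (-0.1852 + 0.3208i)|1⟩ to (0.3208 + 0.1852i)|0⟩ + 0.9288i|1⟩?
Y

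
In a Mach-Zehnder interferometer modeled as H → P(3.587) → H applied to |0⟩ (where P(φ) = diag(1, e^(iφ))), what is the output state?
(0.04878 - 0.2154i)|0⟩ + (0.9512 + 0.2154i)|1⟩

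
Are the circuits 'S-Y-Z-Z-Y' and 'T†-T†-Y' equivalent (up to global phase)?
No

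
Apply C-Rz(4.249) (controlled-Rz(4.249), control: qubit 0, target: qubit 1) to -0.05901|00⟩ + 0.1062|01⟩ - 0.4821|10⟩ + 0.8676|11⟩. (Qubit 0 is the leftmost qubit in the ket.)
-0.05901|00⟩ + 0.1062|01⟩ + (0.2535 + 0.4101i)|10⟩ + (-0.4562 + 0.738i)|11⟩

C-Rz(4.249) leaves the control-|0⟩ kets |00⟩, |01⟩ unchanged and applies Rz(4.249) to qubit 1 on the control-|1⟩ pair (|10⟩, |11⟩).
Rz(4.249) = [[e^(−iθ/2), 0], [0, e^(iθ/2)]] with e^(±iθ/2) = cos(θ/2) ± i·sin(θ/2); θ = 4.249, cos(θ/2) ≈ -0.525841, sin(θ/2) ≈ 0.850583.
With a = amp(|10⟩) = -0.4821 and b = amp(|11⟩) = 0.8676:
new amp(|10⟩) = (-0.525841 - 0.850583i)·a = (0.2535 + 0.4101i)
new amp(|11⟩) = (-0.525841 + 0.850583i)·b = (-0.4562 + 0.738i)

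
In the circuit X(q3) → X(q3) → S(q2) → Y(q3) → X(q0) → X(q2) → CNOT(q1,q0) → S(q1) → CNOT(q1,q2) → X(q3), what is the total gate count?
10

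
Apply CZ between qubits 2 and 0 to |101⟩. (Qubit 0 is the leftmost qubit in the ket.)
-|101⟩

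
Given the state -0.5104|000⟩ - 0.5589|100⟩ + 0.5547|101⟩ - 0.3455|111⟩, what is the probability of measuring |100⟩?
0.3124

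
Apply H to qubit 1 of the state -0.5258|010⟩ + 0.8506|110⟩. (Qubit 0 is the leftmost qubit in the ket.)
-0.3718|000⟩ + 0.3718|010⟩ + 0.6015|100⟩ - 0.6015|110⟩

H on qubit 1 mixes each pair of kets that differ only in qubit 1: amplitudes (a, b) of (|…0…⟩, |…1…⟩) become ((a + b)/√2, (a − b)/√2). Kets absent from the input have amplitude 0.
(|000⟩, |010⟩): (a, b) = (0, -0.5258) → (-0.3718, 0.3718)
(|100⟩, |110⟩): (a, b) = (0, 0.8506) → (0.6015, -0.6015)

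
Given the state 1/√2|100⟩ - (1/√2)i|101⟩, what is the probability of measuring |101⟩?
1/2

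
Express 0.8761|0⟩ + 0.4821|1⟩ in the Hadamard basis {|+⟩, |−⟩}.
0.9604|+⟩ + 0.2786|−⟩

With |ψ⟩ = α|0⟩ + β|1⟩, the Hadamard-basis coefficients are ⟨+|ψ⟩ = (α + β)/√2 and ⟨−|ψ⟩ = (α − β)/√2.
Here α = 0.8761, β = 0.4821: (α + β)/√2 = 0.9604, (α − β)/√2 = 0.2786.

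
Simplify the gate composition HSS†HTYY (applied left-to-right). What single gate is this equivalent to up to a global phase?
T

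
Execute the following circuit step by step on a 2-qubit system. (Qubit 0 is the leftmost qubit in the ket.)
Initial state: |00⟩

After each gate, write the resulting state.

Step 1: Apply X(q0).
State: |10⟩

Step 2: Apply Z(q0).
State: -|10⟩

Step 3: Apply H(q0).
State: -1/√2|00⟩ + 1/√2|10⟩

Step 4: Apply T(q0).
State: -1/√2|00⟩ + (1/2 + (1/2)i)|10⟩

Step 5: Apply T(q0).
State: -1/√2|00⟩ + (1/√2)i|10⟩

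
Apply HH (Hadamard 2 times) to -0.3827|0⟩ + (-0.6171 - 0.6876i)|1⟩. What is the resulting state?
-0.3827|0⟩ + (-0.6171 - 0.6876i)|1⟩

H² = I, so an even number of Hadamards cancels: H^2 = I and the state is unchanged.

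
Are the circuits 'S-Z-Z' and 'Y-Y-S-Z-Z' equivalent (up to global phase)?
Yes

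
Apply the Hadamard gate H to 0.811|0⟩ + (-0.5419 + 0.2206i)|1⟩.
(0.1903 + 0.156i)|0⟩ + (0.9566 - 0.156i)|1⟩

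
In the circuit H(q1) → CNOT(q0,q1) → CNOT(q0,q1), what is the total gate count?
3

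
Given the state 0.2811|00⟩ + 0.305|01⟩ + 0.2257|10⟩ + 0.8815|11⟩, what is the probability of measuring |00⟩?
0.07902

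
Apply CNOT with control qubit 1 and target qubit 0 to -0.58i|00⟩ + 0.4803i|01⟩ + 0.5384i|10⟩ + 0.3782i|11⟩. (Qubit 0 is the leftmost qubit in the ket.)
-0.58i|00⟩ + 0.3782i|01⟩ + 0.5384i|10⟩ + 0.4803i|11⟩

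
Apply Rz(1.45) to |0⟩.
(0.7485 - 0.6631i)|0⟩

Rz(1.45) = [[e^(−iθ/2), 0], [0, e^(iθ/2)]] with e^(±iθ/2) = cos(θ/2) ± i·sin(θ/2); θ = 1.45, cos(θ/2) ≈ 0.748499, sin(θ/2) ≈ 0.663135.
With a = amp(|0⟩) = 1 and b = amp(|1⟩) = 0:
new amp(|0⟩) = (0.748499 - 0.663135i)·a = (0.7485 - 0.6631i)
new amp(|1⟩) = (0.748499 + 0.663135i)·b = 0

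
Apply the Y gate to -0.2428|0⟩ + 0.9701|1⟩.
-0.9701i|0⟩ - 0.2428i|1⟩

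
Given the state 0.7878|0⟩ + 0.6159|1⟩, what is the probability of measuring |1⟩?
0.3793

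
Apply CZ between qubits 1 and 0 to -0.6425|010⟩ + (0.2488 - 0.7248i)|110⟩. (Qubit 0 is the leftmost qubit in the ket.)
-0.6425|010⟩ + (-0.2488 + 0.7248i)|110⟩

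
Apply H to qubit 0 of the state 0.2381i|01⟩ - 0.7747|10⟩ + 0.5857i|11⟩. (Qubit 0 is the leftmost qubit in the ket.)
-0.5478|00⟩ + 0.5825i|01⟩ + 0.5478|10⟩ - 0.2458i|11⟩

H on qubit 0 mixes each pair of kets that differ only in qubit 0: amplitudes (a, b) of (|…0…⟩, |…1…⟩) become ((a + b)/√2, (a − b)/√2). Kets absent from the input have amplitude 0.
(|00⟩, |10⟩): (a, b) = (0, -0.7747) → (-0.5478, 0.5478)
(|01⟩, |11⟩): (a, b) = (0.2381i, 0.5857i) → (0.5825i, -0.2458i)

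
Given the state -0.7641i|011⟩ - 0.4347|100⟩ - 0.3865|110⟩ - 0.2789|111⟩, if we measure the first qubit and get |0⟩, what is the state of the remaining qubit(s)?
-i|11⟩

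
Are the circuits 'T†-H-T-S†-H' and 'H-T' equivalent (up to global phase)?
No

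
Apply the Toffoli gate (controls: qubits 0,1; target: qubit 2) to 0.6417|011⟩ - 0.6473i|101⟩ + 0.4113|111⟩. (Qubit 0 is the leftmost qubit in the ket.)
0.6417|011⟩ - 0.6473i|101⟩ + 0.4113|110⟩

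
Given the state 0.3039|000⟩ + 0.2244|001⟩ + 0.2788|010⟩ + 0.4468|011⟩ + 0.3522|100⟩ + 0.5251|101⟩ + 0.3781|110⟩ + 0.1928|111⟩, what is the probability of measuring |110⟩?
0.143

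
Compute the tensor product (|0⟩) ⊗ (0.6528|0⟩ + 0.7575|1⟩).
0.6528|00⟩ + 0.7575|01⟩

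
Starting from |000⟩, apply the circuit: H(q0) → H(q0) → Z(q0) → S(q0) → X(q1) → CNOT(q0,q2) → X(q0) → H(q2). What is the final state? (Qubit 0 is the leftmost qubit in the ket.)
1/√2|110⟩ + 1/√2|111⟩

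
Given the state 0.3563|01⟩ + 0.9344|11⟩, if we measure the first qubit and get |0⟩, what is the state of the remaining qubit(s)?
|1⟩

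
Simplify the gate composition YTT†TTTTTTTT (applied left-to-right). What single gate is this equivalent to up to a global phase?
Y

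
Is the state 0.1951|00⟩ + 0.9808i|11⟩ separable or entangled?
Entangled

Writing the state as a|00⟩ + b|01⟩ + c|10⟩ + d|11⟩, it is a product state iff ad − bc = 0.
Here (a, b, c, d) = (0.1951, 0, 0, 0.9808i): ad − bc = (0.1951)(0.9808i) − (0)(0) = 0.1914i ≠ 0, so the state is entangled.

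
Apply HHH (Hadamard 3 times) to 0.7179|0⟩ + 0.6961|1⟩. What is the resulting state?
0.9998|0⟩ + 0.01541|1⟩

H² = I, so H^3 = H: a single Hadamard. With (a, b) = (0.7179, 0.6961), H gives ((a + b)/√2, (a − b)/√2) = (0.9998, 0.01541).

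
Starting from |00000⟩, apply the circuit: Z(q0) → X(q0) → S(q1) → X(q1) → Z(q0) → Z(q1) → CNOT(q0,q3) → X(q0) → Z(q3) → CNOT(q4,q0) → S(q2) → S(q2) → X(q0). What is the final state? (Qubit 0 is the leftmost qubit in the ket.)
-|11010⟩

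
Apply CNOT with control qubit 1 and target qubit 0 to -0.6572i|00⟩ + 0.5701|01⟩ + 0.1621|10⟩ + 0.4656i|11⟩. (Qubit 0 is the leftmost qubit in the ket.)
-0.6572i|00⟩ + 0.4656i|01⟩ + 0.1621|10⟩ + 0.5701|11⟩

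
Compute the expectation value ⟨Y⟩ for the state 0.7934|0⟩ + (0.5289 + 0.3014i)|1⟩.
0.4783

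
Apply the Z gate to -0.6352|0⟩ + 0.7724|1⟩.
-0.6352|0⟩ - 0.7724|1⟩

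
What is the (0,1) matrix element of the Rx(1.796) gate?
-0.7821i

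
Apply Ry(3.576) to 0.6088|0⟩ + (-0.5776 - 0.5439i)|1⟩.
(0.4328 + 0.5311i)|0⟩ + (0.719 + 0.1172i)|1⟩

Ry(3.576) = [[cos(θ/2), −sin(θ/2)], [sin(θ/2), cos(θ/2)]]; θ = 3.576, cos(θ/2) ≈ -0.2155, sin(θ/2) ≈ 0.976504.
With a = amp(|0⟩) = 0.6088 and b = amp(|1⟩) = (-0.5776 - 0.5439i):
new amp(|0⟩) = (-0.2155)·a + (-0.976504)·b = (0.4328 + 0.5311i)
new amp(|1⟩) = (0.976504)·a + (-0.2155)·b = (0.719 + 0.1172i)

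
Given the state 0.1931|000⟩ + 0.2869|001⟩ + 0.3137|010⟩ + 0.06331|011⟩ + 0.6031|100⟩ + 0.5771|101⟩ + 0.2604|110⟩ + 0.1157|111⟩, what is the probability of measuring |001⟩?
0.08231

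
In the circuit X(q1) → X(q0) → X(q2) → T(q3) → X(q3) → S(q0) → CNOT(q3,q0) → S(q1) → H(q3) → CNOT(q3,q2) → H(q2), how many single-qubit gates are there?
9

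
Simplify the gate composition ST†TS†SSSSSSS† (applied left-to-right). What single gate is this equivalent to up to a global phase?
S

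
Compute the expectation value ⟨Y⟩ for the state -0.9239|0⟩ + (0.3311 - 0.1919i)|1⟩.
0.3546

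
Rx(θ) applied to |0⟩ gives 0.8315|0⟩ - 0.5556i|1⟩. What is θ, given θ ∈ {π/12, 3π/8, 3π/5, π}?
3π/8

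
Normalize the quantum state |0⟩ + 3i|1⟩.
0.3162|0⟩ + 0.9487i|1⟩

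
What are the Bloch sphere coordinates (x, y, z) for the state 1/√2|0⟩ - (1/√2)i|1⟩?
(0, -1, 0)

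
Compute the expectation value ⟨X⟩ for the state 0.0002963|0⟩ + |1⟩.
0.0005926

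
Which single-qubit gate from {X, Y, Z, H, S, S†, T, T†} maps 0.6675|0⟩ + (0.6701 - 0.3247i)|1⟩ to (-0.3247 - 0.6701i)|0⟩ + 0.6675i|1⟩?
Y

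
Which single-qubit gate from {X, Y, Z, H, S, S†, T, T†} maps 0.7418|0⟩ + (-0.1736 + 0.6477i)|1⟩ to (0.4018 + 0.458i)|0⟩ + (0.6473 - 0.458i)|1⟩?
H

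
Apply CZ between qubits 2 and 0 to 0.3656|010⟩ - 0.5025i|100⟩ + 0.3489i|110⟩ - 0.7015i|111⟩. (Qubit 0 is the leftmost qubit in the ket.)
0.3656|010⟩ - 0.5025i|100⟩ + 0.3489i|110⟩ + 0.7015i|111⟩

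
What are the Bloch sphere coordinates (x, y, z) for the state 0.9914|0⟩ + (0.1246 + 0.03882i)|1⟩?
(0.2471, 0.07697, 0.9658)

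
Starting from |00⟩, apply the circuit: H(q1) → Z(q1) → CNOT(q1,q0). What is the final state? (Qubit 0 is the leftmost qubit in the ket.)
1/√2|00⟩ - 1/√2|11⟩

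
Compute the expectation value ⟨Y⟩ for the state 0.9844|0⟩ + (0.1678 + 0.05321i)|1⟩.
0.1048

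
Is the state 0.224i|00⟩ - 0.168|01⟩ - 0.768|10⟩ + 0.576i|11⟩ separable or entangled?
Entangled

Writing the state as a|00⟩ + b|01⟩ + c|10⟩ + d|11⟩, it is a product state iff ad − bc = 0.
Here (a, b, c, d) = (0.224i, -0.168, -0.768, 0.576i): ad − bc = (0.224i)(0.576i) − (-0.168)(-0.768) = -0.258 ≠ 0, so the state is entangled.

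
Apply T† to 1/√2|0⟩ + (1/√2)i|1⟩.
1/√2|0⟩ + (1/2 + (1/2)i)|1⟩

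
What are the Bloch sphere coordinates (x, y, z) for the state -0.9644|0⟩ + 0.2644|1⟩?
(-0.51, 0, 0.8602)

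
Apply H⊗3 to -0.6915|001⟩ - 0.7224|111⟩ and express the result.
-0.4999|000⟩ + 0.4999|001⟩ + 0.01092|010⟩ - 0.01092|011⟩ + 0.01092|100⟩ - 0.01092|101⟩ - 0.4999|110⟩ + 0.4999|111⟩

H⊗3 gives amp(|y⟩) = (1/2√2) Σ_x (−1)^(x·y) amp(|x⟩), where x·y is the number of positions in which both x and y have a 1.
|000⟩: (-0.6915 - 0.7224)/(2√2) = -0.4999
|001⟩: (0.6915 + 0.7224)/(2√2) = 0.4999
|010⟩: (-0.6915 + 0.7224)/(2√2) = 0.01092
|011⟩: (0.6915 - 0.7224)/(2√2) = -0.01092
|100⟩: (-0.6915 + 0.7224)/(2√2) = 0.01092
|101⟩: (0.6915 - 0.7224)/(2√2) = -0.01092
|110⟩: (-0.6915 - 0.7224)/(2√2) = -0.4999
|111⟩: (0.6915 + 0.7224)/(2√2) = 0.4999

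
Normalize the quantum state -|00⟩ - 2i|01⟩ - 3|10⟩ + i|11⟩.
-0.2582|00⟩ - 0.5164i|01⟩ - 0.7746|10⟩ + 0.2582i|11⟩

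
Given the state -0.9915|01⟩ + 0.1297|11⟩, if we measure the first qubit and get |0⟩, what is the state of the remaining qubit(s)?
-|1⟩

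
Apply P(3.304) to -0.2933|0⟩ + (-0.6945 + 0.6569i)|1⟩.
-0.2933|0⟩ + (0.7916 - 0.536i)|1⟩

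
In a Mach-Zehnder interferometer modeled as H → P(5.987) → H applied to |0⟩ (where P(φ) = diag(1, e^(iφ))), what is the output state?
(0.9782 - 0.1459i)|0⟩ + (0.02177 + 0.1459i)|1⟩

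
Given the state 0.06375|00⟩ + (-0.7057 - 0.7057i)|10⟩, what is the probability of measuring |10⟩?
0.996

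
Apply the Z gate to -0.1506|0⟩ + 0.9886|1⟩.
-0.1506|0⟩ - 0.9886|1⟩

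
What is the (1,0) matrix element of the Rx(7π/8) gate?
-0.9808i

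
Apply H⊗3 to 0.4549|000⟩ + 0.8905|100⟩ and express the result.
0.4757|000⟩ + 0.4757|001⟩ + 0.4757|010⟩ + 0.4757|011⟩ - 0.154|100⟩ - 0.154|101⟩ - 0.154|110⟩ - 0.154|111⟩

H⊗3 gives amp(|y⟩) = (1/2√2) Σ_x (−1)^(x·y) amp(|x⟩), where x·y is the number of positions in which both x and y have a 1.
|000⟩: (0.4549 + 0.8905)/(2√2) = 0.4757
|001⟩: (0.4549 + 0.8905)/(2√2) = 0.4757
|010⟩: (0.4549 + 0.8905)/(2√2) = 0.4757
|011⟩: (0.4549 + 0.8905)/(2√2) = 0.4757
|100⟩: (0.4549 - 0.8905)/(2√2) = -0.154
|101⟩: (0.4549 - 0.8905)/(2√2) = -0.154
|110⟩: (0.4549 - 0.8905)/(2√2) = -0.154
|111⟩: (0.4549 - 0.8905)/(2√2) = -0.154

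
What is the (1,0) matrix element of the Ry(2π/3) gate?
0.866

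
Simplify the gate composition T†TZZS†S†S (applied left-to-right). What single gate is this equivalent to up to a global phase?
S†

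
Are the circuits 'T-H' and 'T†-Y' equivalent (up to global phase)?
No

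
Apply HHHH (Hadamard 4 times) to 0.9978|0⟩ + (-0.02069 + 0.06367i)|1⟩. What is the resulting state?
0.9978|0⟩ + (-0.02069 + 0.06367i)|1⟩

H² = I, so an even number of Hadamards cancels: H^4 = I and the state is unchanged.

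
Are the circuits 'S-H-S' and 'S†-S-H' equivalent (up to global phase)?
No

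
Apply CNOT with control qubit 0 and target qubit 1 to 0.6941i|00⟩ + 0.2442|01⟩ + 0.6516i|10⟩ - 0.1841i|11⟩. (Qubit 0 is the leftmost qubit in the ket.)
0.6941i|00⟩ + 0.2442|01⟩ - 0.1841i|10⟩ + 0.6516i|11⟩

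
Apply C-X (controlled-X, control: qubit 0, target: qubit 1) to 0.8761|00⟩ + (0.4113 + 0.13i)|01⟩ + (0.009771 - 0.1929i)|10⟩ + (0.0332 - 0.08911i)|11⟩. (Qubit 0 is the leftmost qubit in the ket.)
0.8761|00⟩ + (0.4113 + 0.13i)|01⟩ + (0.0332 - 0.08911i)|10⟩ + (0.009771 - 0.1929i)|11⟩

C-X leaves the control-|0⟩ kets |00⟩, |01⟩ unchanged and applies X to qubit 1 on the control-|1⟩ pair (|10⟩, |11⟩).
X = [[0, 1], [1, 0]].
With a = amp(|10⟩) = (0.009771 - 0.1929i) and b = amp(|11⟩) = (0.0332 - 0.08911i):
new amp(|10⟩) = (1)·b = (0.0332 - 0.08911i)
new amp(|11⟩) = (1)·a = (0.009771 - 0.1929i)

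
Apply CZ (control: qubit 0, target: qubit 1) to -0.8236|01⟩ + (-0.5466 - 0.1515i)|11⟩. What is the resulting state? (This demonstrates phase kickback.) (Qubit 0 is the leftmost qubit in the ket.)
-0.8236|01⟩ + (0.5466 + 0.1515i)|11⟩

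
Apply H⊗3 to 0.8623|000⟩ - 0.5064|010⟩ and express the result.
0.1258|000⟩ + 0.1258|001⟩ + 0.4839|010⟩ + 0.4839|011⟩ + 0.1258|100⟩ + 0.1258|101⟩ + 0.4839|110⟩ + 0.4839|111⟩

H⊗3 gives amp(|y⟩) = (1/2√2) Σ_x (−1)^(x·y) amp(|x⟩), where x·y is the number of positions in which both x and y have a 1.
|000⟩: (0.8623 - 0.5064)/(2√2) = 0.1258
|001⟩: (0.8623 - 0.5064)/(2√2) = 0.1258
|010⟩: (0.8623 + 0.5064)/(2√2) = 0.4839
|011⟩: (0.8623 + 0.5064)/(2√2) = 0.4839
|100⟩: (0.8623 - 0.5064)/(2√2) = 0.1258
|101⟩: (0.8623 - 0.5064)/(2√2) = 0.1258
|110⟩: (0.8623 + 0.5064)/(2√2) = 0.4839
|111⟩: (0.8623 + 0.5064)/(2√2) = 0.4839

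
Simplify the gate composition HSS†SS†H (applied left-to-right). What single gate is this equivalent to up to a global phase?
I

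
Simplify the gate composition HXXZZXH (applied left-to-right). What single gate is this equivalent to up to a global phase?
Z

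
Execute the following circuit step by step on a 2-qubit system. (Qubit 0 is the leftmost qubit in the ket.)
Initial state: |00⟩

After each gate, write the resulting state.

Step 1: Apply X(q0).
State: |10⟩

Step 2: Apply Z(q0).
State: -|10⟩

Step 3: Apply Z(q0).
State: |10⟩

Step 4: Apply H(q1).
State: 1/√2|10⟩ + 1/√2|11⟩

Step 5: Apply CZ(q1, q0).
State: 1/√2|10⟩ - 1/√2|11⟩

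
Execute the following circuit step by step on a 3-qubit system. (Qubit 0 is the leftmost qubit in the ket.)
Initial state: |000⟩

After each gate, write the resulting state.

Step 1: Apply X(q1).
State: |010⟩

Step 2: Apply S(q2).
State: |010⟩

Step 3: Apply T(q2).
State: |010⟩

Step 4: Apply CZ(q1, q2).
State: |010⟩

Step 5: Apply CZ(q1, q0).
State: |010⟩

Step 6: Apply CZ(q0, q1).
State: |010⟩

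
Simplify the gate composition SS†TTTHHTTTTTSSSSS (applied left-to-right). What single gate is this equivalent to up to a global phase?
S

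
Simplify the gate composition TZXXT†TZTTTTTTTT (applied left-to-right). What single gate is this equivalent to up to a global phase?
T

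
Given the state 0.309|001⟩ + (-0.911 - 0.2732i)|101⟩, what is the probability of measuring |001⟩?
0.09548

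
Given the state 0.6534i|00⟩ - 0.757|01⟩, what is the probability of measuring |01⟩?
0.573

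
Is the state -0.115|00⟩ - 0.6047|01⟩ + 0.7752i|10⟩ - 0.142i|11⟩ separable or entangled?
Entangled

Writing the state as a|00⟩ + b|01⟩ + c|10⟩ + d|11⟩, it is a product state iff ad − bc = 0.
Here (a, b, c, d) = (-0.115, -0.6047, 0.7752i, -0.142i): ad − bc = (-0.115)(-0.142i) − (-0.6047)(0.7752i) = 0.4851i ≠ 0, so the state is entangled.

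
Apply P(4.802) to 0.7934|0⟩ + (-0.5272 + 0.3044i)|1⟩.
0.7934|0⟩ + (0.256 + 0.5523i)|1⟩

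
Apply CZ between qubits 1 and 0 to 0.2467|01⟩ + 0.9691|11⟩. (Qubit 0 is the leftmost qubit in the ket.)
0.2467|01⟩ - 0.9691|11⟩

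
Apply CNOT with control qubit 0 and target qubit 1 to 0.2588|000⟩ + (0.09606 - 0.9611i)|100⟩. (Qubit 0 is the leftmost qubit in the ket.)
0.2588|000⟩ + (0.09606 - 0.9611i)|110⟩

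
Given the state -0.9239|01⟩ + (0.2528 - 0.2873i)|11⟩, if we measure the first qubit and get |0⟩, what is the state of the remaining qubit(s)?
-|1⟩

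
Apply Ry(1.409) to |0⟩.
0.7619|0⟩ + 0.6477|1⟩

Ry(1.409) = [[cos(θ/2), −sin(θ/2)], [sin(θ/2), cos(θ/2)]]; θ = 1.409, cos(θ/2) ≈ 0.761935, sin(θ/2) ≈ 0.647653.
With a = amp(|0⟩) = 1 and b = amp(|1⟩) = 0:
new amp(|0⟩) = (0.761935)·a + (-0.647653)·b = 0.7619
new amp(|1⟩) = (0.647653)·a + (0.761935)·b = 0.6477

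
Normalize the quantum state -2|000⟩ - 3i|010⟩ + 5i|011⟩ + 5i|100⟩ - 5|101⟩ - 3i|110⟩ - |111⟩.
-0.202|000⟩ - 0.303i|010⟩ + 0.5051i|011⟩ + 0.5051i|100⟩ - 0.5051|101⟩ - 0.303i|110⟩ - 0.101|111⟩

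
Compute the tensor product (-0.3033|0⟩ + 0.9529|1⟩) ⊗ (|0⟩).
-0.3033|00⟩ + 0.9529|10⟩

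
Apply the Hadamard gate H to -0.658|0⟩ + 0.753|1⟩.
0.06718|0⟩ - 0.9977|1⟩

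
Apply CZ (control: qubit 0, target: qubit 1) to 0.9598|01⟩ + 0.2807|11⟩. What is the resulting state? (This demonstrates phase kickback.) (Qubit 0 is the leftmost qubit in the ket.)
0.9598|01⟩ - 0.2807|11⟩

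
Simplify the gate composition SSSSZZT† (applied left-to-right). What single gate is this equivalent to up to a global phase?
T†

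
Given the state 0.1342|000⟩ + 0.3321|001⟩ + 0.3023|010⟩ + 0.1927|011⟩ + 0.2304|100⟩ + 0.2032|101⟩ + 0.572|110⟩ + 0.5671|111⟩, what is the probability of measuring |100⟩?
0.05308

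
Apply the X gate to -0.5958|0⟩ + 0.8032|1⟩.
0.8032|0⟩ - 0.5958|1⟩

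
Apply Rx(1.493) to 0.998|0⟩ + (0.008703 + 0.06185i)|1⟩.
(0.7746 - 0.00591i)|0⟩ + (0.006389 - 0.6323i)|1⟩

Rx(1.493) = [[cos(θ/2), −i·sin(θ/2)], [−i·sin(θ/2), cos(θ/2)]]; θ = 1.493, cos(θ/2) ≈ 0.73407, sin(θ/2) ≈ 0.679074.
With a = amp(|0⟩) = 0.998 and b = amp(|1⟩) = (0.008703 + 0.06185i):
new amp(|0⟩) = (0.73407)·a + (-0.679074i)·b = (0.7746 - 0.00591i)
new amp(|1⟩) = (-0.679074i)·a + (0.73407)·b = (0.006389 - 0.6323i)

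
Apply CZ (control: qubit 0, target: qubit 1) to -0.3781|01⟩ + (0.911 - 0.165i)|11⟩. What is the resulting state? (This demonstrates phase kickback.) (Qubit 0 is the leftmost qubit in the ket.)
-0.3781|01⟩ + (-0.911 + 0.165i)|11⟩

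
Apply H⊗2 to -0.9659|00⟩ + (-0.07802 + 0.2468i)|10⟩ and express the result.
(-0.522 + 0.1234i)|00⟩ + (-0.522 + 0.1234i)|01⟩ + (-0.4439 - 0.1234i)|10⟩ + (-0.4439 - 0.1234i)|11⟩

H⊗2 gives amp(|y⟩) = (1/2) Σ_x (−1)^(x·y) amp(|x⟩), where x·y is the number of positions in which both x and y have a 1.
|00⟩: (-0.9659 + (-0.07802 + 0.2468i))/2 = (-0.522 + 0.1234i)
|01⟩: (-0.9659 + (-0.07802 + 0.2468i))/2 = (-0.522 + 0.1234i)
|10⟩: (-0.9659 - (-0.07802 + 0.2468i))/2 = (-0.4439 - 0.1234i)
|11⟩: (-0.9659 - (-0.07802 + 0.2468i))/2 = (-0.4439 - 0.1234i)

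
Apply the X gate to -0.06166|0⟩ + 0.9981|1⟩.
0.9981|0⟩ - 0.06166|1⟩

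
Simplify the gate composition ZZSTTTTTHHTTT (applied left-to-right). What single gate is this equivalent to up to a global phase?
S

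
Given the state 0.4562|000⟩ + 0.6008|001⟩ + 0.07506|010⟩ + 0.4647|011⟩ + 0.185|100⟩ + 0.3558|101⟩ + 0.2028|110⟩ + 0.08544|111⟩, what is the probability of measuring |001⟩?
0.361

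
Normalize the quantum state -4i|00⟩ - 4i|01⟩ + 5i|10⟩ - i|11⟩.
-0.5252i|00⟩ - 0.5252i|01⟩ + 0.6565i|10⟩ - 0.1313i|11⟩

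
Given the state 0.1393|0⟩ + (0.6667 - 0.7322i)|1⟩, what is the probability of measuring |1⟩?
0.9806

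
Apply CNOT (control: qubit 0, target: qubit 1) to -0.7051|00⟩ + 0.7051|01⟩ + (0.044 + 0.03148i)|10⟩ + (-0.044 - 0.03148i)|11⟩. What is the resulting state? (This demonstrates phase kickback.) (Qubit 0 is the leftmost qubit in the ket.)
-0.7051|00⟩ + 0.7051|01⟩ + (-0.044 - 0.03148i)|10⟩ + (0.044 + 0.03148i)|11⟩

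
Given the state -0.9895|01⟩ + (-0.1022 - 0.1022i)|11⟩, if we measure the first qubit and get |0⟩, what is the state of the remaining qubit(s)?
-|1⟩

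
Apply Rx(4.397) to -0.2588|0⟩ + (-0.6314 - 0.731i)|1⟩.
(-0.4397 + 0.511i)|0⟩ + (0.3708 + 0.6388i)|1⟩

Rx(4.397) = [[cos(θ/2), −i·sin(θ/2)], [−i·sin(θ/2), cos(θ/2)]]; θ = 4.397, cos(θ/2) ≈ -0.587288, sin(θ/2) ≈ 0.809378.
With a = amp(|0⟩) = -0.2588 and b = amp(|1⟩) = (-0.6314 - 0.731i):
new amp(|0⟩) = (-0.587288)·a + (-0.809378i)·b = (-0.4397 + 0.511i)
new amp(|1⟩) = (-0.809378i)·a + (-0.587288)·b = (0.3708 + 0.6388i)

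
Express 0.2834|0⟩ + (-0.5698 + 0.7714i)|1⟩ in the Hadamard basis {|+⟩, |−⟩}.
(-0.2025 + 0.5455i)|+⟩ + (0.6033 - 0.5455i)|−⟩

With |ψ⟩ = α|0⟩ + β|1⟩, the Hadamard-basis coefficients are ⟨+|ψ⟩ = (α + β)/√2 and ⟨−|ψ⟩ = (α − β)/√2.
Here α = 0.2834, β = (-0.5698 + 0.7714i): (α + β)/√2 = (-0.2025 + 0.5455i), (α − β)/√2 = (0.6033 - 0.5455i).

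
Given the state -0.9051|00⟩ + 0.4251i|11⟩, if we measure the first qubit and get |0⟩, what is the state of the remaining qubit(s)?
-|0⟩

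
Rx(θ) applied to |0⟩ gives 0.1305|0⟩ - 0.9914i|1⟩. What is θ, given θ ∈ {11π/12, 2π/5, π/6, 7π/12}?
11π/12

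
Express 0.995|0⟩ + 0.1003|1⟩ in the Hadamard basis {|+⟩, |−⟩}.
0.7745|+⟩ + 0.6326|−⟩

With |ψ⟩ = α|0⟩ + β|1⟩, the Hadamard-basis coefficients are ⟨+|ψ⟩ = (α + β)/√2 and ⟨−|ψ⟩ = (α − β)/√2.
Here α = 0.995, β = 0.1003: (α + β)/√2 = 0.7745, (α − β)/√2 = 0.6326.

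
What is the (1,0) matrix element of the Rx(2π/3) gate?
-0.866i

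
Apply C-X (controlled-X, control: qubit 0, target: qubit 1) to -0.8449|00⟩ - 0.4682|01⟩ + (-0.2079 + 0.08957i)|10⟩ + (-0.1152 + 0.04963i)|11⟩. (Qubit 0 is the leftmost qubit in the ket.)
-0.8449|00⟩ - 0.4682|01⟩ + (-0.1152 + 0.04963i)|10⟩ + (-0.2079 + 0.08957i)|11⟩

C-X leaves the control-|0⟩ kets |00⟩, |01⟩ unchanged and applies X to qubit 1 on the control-|1⟩ pair (|10⟩, |11⟩).
X = [[0, 1], [1, 0]].
With a = amp(|10⟩) = (-0.2079 + 0.08957i) and b = amp(|11⟩) = (-0.1152 + 0.04963i):
new amp(|10⟩) = (1)·b = (-0.1152 + 0.04963i)
new amp(|11⟩) = (1)·a = (-0.2079 + 0.08957i)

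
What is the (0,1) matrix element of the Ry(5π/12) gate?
-0.6088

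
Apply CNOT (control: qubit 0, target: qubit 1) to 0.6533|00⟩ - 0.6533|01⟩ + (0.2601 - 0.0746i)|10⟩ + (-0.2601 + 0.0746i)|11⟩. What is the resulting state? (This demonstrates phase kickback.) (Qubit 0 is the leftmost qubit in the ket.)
0.6533|00⟩ - 0.6533|01⟩ + (-0.2601 + 0.0746i)|10⟩ + (0.2601 - 0.0746i)|11⟩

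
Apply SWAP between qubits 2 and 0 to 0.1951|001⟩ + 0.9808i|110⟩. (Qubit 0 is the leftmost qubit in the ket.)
0.9808i|011⟩ + 0.1951|100⟩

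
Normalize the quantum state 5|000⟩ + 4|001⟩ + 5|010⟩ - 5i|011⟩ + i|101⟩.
0.5213|000⟩ + 0.417|001⟩ + 0.5213|010⟩ - 0.5213i|011⟩ + 0.1043i|101⟩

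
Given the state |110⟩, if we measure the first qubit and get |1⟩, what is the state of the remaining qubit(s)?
|10⟩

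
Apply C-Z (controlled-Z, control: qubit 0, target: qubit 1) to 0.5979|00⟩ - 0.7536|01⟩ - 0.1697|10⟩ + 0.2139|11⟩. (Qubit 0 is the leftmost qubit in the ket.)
0.5979|00⟩ - 0.7536|01⟩ - 0.1697|10⟩ - 0.2139|11⟩

C-Z leaves the control-|0⟩ kets |00⟩, |01⟩ unchanged and applies Z to qubit 1 on the control-|1⟩ pair (|10⟩, |11⟩).
Z = [[1, 0], [0, -1]].
With a = amp(|10⟩) = -0.1697 and b = amp(|11⟩) = 0.2139:
new amp(|10⟩) = (1)·a = -0.1697
new amp(|11⟩) = (-1)·b = -0.2139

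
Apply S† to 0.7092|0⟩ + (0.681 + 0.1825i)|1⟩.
0.7092|0⟩ + (0.1825 - 0.681i)|1⟩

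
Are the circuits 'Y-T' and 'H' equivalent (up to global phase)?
No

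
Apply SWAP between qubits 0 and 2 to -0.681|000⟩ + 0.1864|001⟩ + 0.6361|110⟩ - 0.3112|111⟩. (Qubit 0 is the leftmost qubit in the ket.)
-0.681|000⟩ + 0.6361|011⟩ + 0.1864|100⟩ - 0.3112|111⟩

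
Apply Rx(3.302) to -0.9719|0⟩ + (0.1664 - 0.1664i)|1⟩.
(-0.088 - 0.1659i)|0⟩ + (-0.01333 + 0.9821i)|1⟩

Rx(3.302) = [[cos(θ/2), −i·sin(θ/2)], [−i·sin(θ/2), cos(θ/2)]]; θ = 3.302, cos(θ/2) ≈ -0.0801177, sin(θ/2) ≈ 0.996785.
With a = amp(|0⟩) = -0.9719 and b = amp(|1⟩) = (0.1664 - 0.1664i):
new amp(|0⟩) = (-0.0801177)·a + (-0.996785i)·b = (-0.088 - 0.1659i)
new amp(|1⟩) = (-0.996785i)·a + (-0.0801177)·b = (-0.01333 + 0.9821i)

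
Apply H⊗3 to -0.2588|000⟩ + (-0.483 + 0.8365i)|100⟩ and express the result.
(-0.2623 + 0.2957i)|000⟩ + (-0.2623 + 0.2957i)|001⟩ + (-0.2623 + 0.2957i)|010⟩ + (-0.2623 + 0.2957i)|011⟩ + (0.07927 - 0.2957i)|100⟩ + (0.07927 - 0.2957i)|101⟩ + (0.07927 - 0.2957i)|110⟩ + (0.07927 - 0.2957i)|111⟩

H⊗3 gives amp(|y⟩) = (1/2√2) Σ_x (−1)^(x·y) amp(|x⟩), where x·y is the number of positions in which both x and y have a 1.
|000⟩: (-0.2588 + (-0.483 + 0.8365i))/(2√2) = (-0.2623 + 0.2957i)
|001⟩: (-0.2588 + (-0.483 + 0.8365i))/(2√2) = (-0.2623 + 0.2957i)
|010⟩: (-0.2588 + (-0.483 + 0.8365i))/(2√2) = (-0.2623 + 0.2957i)
|011⟩: (-0.2588 + (-0.483 + 0.8365i))/(2√2) = (-0.2623 + 0.2957i)
|100⟩: (-0.2588 - (-0.483 + 0.8365i))/(2√2) = (0.07927 - 0.2957i)
|101⟩: (-0.2588 - (-0.483 + 0.8365i))/(2√2) = (0.07927 - 0.2957i)
|110⟩: (-0.2588 - (-0.483 + 0.8365i))/(2√2) = (0.07927 - 0.2957i)
|111⟩: (-0.2588 - (-0.483 + 0.8365i))/(2√2) = (0.07927 - 0.2957i)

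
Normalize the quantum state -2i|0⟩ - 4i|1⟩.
-(1/√5)i|0⟩ - 0.8944i|1⟩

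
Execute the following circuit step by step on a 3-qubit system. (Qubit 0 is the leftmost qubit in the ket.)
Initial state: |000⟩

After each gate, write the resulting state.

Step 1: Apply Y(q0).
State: i|100⟩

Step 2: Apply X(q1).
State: i|110⟩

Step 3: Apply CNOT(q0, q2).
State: i|111⟩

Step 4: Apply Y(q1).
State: |101⟩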